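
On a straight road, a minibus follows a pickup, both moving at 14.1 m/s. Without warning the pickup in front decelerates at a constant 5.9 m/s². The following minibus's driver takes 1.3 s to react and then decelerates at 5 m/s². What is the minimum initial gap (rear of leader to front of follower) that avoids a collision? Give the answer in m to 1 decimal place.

Minimum gap ≈ 21.4 m

Leader travels v²/(2a_L) = 198.810 / 11.800 = 16.848 m before stopping.
Follower covers v·t_r = 14.1000 × 1.3 = 18.330 m while reacting, then v²/(2a_F) = 198.810 / 10.000 = 19.881 m while braking, for a total of 18.330 + 19.881 = 38.211 m.
Since a_F ≤ a_L and the follower starts braking later, the follower is never slower than the leader, so the closest approach is when both have stopped.
Minimum gap = 38.211 − 16.848 = 21.363 m.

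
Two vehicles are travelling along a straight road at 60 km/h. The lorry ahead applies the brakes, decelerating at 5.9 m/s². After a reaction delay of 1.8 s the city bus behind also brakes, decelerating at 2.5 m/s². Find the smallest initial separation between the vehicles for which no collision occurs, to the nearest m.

60 km/h ÷ 3.6 = 16.6667 m/s.
Leader travels v²/(2a_L) = 277.779 / 11.800 = 23.541 m before stopping.
Follower covers v·t_r = 16.6667 × 1.8 = 30.000 m while reacting, then v²/(2a_F) = 277.779 / 5.000 = 55.556 m while braking, for a total of 30.000 + 55.556 = 85.556 m.
Since a_F ≤ a_L and the follower starts braking later, the follower is never slower than the leader, so the closest approach is when both have stopped.
Minimum gap = 85.556 − 23.541 = 62.015 m.

Minimum gap ≈ 62 m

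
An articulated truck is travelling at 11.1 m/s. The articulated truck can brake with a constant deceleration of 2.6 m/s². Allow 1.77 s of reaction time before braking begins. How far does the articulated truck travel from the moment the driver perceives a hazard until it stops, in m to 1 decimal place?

Total stopping distance ≈ 43.3 m

Reaction distance = v·t_r = 11.1000 × 1.77 = 19.647 m.
Braking distance = v²/(2a) = 11.1000² / (2 × 2.600) = 123.210 / 5.200 = 23.694 m.
Total = 19.647 + 23.694 = 43.341 m.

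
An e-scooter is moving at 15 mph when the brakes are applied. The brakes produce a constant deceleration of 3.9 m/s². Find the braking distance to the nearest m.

15 mph × 0.44704 = 6.7056 m/s.
Braking distance = v²/(2a) = 6.7056² / (2 × 3.900) = 44.965 / 7.800 = 5.765 m.

Braking distance ≈ 6 m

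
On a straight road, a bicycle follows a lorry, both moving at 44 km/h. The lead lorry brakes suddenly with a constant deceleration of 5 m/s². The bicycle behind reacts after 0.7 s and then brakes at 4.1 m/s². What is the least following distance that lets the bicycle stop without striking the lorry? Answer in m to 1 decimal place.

44 km/h ÷ 3.6 = 12.2222 m/s.
Leader travels v²/(2a_L) = 149.382 / 10.000 = 14.938 m before stopping.
Follower covers v·t_r = 12.2222 × 0.7 = 8.556 m while reacting, then v²/(2a_F) = 149.382 / 8.200 = 18.217 m while braking, for a total of 8.556 + 18.217 = 26.773 m.
Since a_F ≤ a_L and the follower starts braking later, the follower is never slower than the leader, so the closest approach is when both have stopped.
Minimum gap = 26.773 − 14.938 = 11.835 m.

Minimum gap ≈ 11.8 m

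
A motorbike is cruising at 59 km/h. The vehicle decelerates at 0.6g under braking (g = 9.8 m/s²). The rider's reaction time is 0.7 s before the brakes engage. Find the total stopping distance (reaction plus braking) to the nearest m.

59 km/h ÷ 3.6 = 16.3889 m/s.
a = 0.6 × 9.8 = 5.880 m/s².
Reaction distance = v·t_r = 16.3889 × 0.7 = 11.472 m.
Braking distance = v²/(2a) = 16.3889² / (2 × 5.880) = 268.596 / 11.760 = 22.840 m.
Total = 11.472 + 22.840 = 34.312 m.

Total stopping distance ≈ 34 m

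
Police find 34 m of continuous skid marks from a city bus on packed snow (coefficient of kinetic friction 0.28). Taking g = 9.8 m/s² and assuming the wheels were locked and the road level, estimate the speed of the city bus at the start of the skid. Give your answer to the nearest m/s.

Deceleration a = μg = 0.28 × 9.8 = 2.744 m/s².
v = √(2a·d) = √(2 × 2.744 × 34) = √186.592 = 13.6599 m/s.

Initial speed ≈ 14 m/s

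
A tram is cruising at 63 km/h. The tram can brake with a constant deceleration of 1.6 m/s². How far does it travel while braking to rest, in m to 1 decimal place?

Braking distance ≈ 95.7 m

63 km/h ÷ 3.6 = 17.5000 m/s.
Braking distance = v²/(2a) = 17.5000² / (2 × 1.600) = 306.250 / 3.200 = 95.703 m.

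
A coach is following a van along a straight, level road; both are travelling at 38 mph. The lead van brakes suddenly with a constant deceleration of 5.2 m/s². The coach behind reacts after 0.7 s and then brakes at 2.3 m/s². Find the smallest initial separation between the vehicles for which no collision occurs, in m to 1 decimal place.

Minimum gap ≈ 46.9 m

38 mph × 0.44704 = 16.9875 m/s.
Leader travels v²/(2a_L) = 288.575 / 10.400 = 27.748 m before stopping.
Follower covers v·t_r = 16.9875 × 0.7 = 11.891 m while reacting, then v²/(2a_F) = 288.575 / 4.600 = 62.734 m while braking, for a total of 11.891 + 62.734 = 74.625 m.
Since a_F ≤ a_L and the follower starts braking later, the follower is never slower than the leader, so the closest approach is when both have stopped.
Minimum gap = 74.625 − 27.748 = 46.877 m.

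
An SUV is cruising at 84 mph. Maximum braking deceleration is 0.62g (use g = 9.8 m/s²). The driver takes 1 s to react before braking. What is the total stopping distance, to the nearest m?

84 mph × 0.44704 = 37.5514 m/s.
a = 0.62 × 9.8 = 6.076 m/s².
Reaction distance = v·t_r = 37.5514 × 1 = 37.551 m.
Braking distance = v²/(2a) = 37.5514² / (2 × 6.076) = 1410.108 / 12.152 = 116.039 m.
Total = 37.551 + 116.039 = 153.590 m.

Total stopping distance ≈ 154 m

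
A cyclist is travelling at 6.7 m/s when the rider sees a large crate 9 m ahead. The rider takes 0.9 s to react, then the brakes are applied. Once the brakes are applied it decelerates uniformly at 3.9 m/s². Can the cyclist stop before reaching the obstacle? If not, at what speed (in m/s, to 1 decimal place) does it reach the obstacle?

Reaction distance = 6.7000 × 0.9 = 6.030 m.
Braking distance needed to stop: v²/(2a) = 44.890 / 7.800 = 5.755 m, so total needed = 6.030 + 5.755 = 11.785 m > 9 m — it cannot stop.
Distance remaining when braking begins: 9 − 6.030 = 2.970 m.
v² = v₀² − 2a·d = 44.890 − 2 × 3.900 × 2.970 = 21.724 m²/s².
v = √21.724 = 4.661 m/s.

No — it strikes the obstacle at 4.7 m/s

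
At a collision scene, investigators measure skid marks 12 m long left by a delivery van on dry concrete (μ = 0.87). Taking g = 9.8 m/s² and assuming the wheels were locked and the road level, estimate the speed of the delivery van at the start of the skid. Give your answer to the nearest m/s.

Deceleration a = μg = 0.87 × 9.8 = 8.526 m/s².
v = √(2a·d) = √(2 × 8.526 × 12) = √204.624 = 14.3047 m/s.

Initial speed ≈ 14 m/s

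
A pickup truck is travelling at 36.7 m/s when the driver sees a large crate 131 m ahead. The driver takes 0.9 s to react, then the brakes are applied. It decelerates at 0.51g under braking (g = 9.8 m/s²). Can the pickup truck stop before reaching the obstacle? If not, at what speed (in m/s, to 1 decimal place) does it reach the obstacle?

a = 0.51 × 9.8 = 4.998 m/s².
Reaction distance = 36.7000 × 0.9 = 33.030 m.
Braking distance needed to stop: v²/(2a) = 1346.890 / 9.996 = 134.743 m, so total needed = 33.030 + 134.743 = 167.773 m > 131 m — it cannot stop.
Distance remaining when braking begins: 131 − 33.030 = 97.970 m.
v² = v₀² − 2a·d = 1346.890 − 2 × 4.998 × 97.970 = 367.582 m²/s².
v = √367.582 = 19.172 m/s.

No — it strikes the obstacle at 19.2 m/s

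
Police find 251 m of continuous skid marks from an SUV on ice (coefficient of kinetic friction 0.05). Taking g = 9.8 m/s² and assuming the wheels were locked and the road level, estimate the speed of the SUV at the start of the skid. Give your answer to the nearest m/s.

Deceleration a = μg = 0.05 × 9.8 = 0.490 m/s².
v = √(2a·d) = √(2 × 0.490 × 251) = √245.980 = 15.6837 m/s.

Initial speed ≈ 16 m/s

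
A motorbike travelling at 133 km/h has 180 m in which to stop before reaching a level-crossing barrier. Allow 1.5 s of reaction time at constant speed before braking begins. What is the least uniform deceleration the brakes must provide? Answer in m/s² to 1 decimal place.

Required deceleration ≈ 5.5 m/s²

133 km/h ÷ 3.6 = 36.9444 m/s.
Distance covered during reaction = 36.9444 × 1.5 = 55.417 m.
Distance available for braking: 180 − 55.417 = 124.583 m.
v² = 2a·d ⇒ a = v²/(2d) = 36.9444² / (2 × 124.583) = 1364.889 / 249.166 = 5.4778 m/s².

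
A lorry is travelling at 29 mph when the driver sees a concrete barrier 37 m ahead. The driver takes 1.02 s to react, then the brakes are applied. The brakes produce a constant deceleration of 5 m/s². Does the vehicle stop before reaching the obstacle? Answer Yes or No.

29 mph × 0.44704 = 12.9642 m/s.
Reaction distance = 12.9642 × 1.02 = 13.223 m.
Braking distance = v²/(2a) = 168.070 / 10.000 = 16.807 m.
Total stopping distance = 13.223 + 16.807 = 30.030 m, vs 37 m available — it stops with 37 − 30.030 = 6.970 m to spare.

Yes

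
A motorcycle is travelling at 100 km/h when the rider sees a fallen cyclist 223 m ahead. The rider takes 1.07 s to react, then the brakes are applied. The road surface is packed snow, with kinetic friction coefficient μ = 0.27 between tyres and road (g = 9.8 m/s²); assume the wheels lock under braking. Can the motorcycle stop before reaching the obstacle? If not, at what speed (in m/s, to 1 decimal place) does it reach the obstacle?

Yes — it stops about 47.5 m short of the obstacle, so it never reaches it

100 km/h ÷ 3.6 = 27.7778 m/s.
a = μg = 0.27 × 9.8 = 2.646 m/s².
Reaction distance = 27.7778 × 1.07 = 29.722 m.
Braking distance = v²/(2a) = 771.606 / 5.292 = 145.806 m.
Total stopping distance = 29.722 + 145.806 = 175.528 m, vs 223 m available — it stops with 223 − 175.528 = 47.472 m to spare.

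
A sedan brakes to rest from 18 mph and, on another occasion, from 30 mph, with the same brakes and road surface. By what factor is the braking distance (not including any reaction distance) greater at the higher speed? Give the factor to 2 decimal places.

Factor ≈ 2.78

Braking distance d = v²/(2a), so with a fixed, d ∝ v².
Factor = (30/18)² = 1.6667² = 2.7779.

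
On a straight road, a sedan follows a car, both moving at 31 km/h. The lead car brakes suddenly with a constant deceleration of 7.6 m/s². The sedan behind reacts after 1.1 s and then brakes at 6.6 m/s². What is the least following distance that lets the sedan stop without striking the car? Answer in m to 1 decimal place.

31 km/h ÷ 3.6 = 8.6111 m/s.
Leader travels v²/(2a_L) = 74.151 / 15.200 = 4.878 m before stopping.
Follower covers v·t_r = 8.6111 × 1.1 = 9.472 m while reacting, then v²/(2a_F) = 74.151 / 13.200 = 5.617 m while braking, for a total of 9.472 + 5.617 = 15.089 m.
Since a_F ≤ a_L and the follower starts braking later, the follower is never slower than the leader, so the closest approach is when both have stopped.
Minimum gap = 15.089 − 4.878 = 10.211 m.

Minimum gap ≈ 10.2 m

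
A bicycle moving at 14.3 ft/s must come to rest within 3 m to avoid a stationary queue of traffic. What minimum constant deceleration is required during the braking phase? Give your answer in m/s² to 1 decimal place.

14.3 ft/s × 0.3048 = 4.3586 m/s.
v² = 2a·d ⇒ a = v²/(2d) = 4.3586² / (2 × 3.000) = 18.997 / 6.000 = 3.1662 m/s².

Required deceleration ≈ 3.2 m/s²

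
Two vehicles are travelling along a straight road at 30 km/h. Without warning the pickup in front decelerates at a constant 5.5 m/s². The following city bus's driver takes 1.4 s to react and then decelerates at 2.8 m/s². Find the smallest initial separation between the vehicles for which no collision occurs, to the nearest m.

30 km/h ÷ 3.6 = 8.3333 m/s.
Leader travels v²/(2a_L) = 69.444 / 11.000 = 6.313 m before stopping.
Follower covers v·t_r = 8.3333 × 1.4 = 11.667 m while reacting, then v²/(2a_F) = 69.444 / 5.600 = 12.401 m while braking, for a total of 11.667 + 12.401 = 24.068 m.
Since a_F ≤ a_L and the follower starts braking later, the follower is never slower than the leader, so the closest approach is when both have stopped.
Minimum gap = 24.068 − 6.313 = 17.755 m.

Minimum gap ≈ 18 m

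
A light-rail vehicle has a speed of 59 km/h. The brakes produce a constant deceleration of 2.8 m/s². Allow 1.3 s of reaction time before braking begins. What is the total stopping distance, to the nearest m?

Total stopping distance ≈ 69 m

59 km/h ÷ 3.6 = 16.3889 m/s.
Reaction distance = v·t_r = 16.3889 × 1.3 = 21.306 m.
Braking distance = v²/(2a) = 16.3889² / (2 × 2.800) = 268.596 / 5.600 = 47.964 m.
Total = 21.306 + 47.964 = 69.270 m.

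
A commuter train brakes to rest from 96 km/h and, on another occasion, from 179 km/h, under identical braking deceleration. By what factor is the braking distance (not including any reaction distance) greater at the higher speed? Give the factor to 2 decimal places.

Factor ≈ 3.48

Braking distance d = v²/(2a), so with a fixed, d ∝ v².
Factor = (179/96)² = 1.8646² = 3.4767.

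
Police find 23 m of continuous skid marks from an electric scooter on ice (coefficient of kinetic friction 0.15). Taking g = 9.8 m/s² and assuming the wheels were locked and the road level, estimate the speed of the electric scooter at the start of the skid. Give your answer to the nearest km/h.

Initial speed ≈ 30 km/h

Deceleration a = μg = 0.15 × 9.8 = 1.470 m/s².
v = √(2a·d) = √(2 × 1.470 × 23) = √67.620 = 8.2231 m/s.
= 8.2231 × 3.6 = 29.603 km/h.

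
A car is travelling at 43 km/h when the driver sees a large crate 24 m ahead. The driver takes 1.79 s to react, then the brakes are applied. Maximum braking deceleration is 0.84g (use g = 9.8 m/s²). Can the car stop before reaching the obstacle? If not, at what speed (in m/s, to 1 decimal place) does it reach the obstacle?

43 km/h ÷ 3.6 = 11.9444 m/s.
a = 0.84 × 9.8 = 8.232 m/s².
Reaction distance = 11.9444 × 1.79 = 21.380 m.
Braking distance needed to stop: v²/(2a) = 142.669 / 16.464 = 8.666 m, so total needed = 21.380 + 8.666 = 30.046 m > 24 m — it cannot stop.
Distance remaining when braking begins: 24 − 21.380 = 2.620 m.
v² = v₀² − 2a·d = 142.669 − 2 × 8.232 × 2.620 = 99.533 m²/s².
v = √99.533 = 9.977 m/s.

No — it strikes the obstacle at 10.0 m/s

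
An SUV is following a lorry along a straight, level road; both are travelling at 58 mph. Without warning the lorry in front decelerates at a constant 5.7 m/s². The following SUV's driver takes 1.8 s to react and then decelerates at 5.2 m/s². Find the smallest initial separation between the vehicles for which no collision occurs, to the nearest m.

58 mph × 0.44704 = 25.9283 m/s.
Leader travels v²/(2a_L) = 672.277 / 11.400 = 58.972 m before stopping.
Follower covers v·t_r = 25.9283 × 1.8 = 46.671 m while reacting, then v²/(2a_F) = 672.277 / 10.400 = 64.642 m while braking, for a total of 46.671 + 64.642 = 111.313 m.
Since a_F ≤ a_L and the follower starts braking later, the follower is never slower than the leader, so the closest approach is when both have stopped.
Minimum gap = 111.313 − 58.972 = 52.341 m.

Minimum gap ≈ 52 m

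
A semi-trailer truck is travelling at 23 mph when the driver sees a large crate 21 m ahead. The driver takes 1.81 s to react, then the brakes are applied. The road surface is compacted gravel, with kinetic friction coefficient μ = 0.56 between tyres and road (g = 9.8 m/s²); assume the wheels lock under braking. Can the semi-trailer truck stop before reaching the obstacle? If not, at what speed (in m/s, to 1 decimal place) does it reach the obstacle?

No — it strikes the obstacle at 8.9 m/s

23 mph × 0.44704 = 10.2819 m/s.
a = μg = 0.56 × 9.8 = 5.488 m/s².
Reaction distance = 10.2819 × 1.81 = 18.610 m.
Braking distance needed to stop: v²/(2a) = 105.717 / 10.976 = 9.632 m, so total needed = 18.610 + 9.632 = 28.242 m > 21 m — it cannot stop.
Distance remaining when braking begins: 21 − 18.610 = 2.390 m.
v² = v₀² − 2a·d = 105.717 − 2 × 5.488 × 2.390 = 79.484 m²/s².
v = √79.484 = 8.915 m/s.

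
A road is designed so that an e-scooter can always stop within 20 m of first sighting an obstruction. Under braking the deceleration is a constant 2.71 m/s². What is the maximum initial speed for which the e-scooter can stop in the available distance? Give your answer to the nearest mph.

v²/(2a) = d ⇒ v = √(2 × 2.710 × 20) = √108.40 = 10.4115 m/s.
10.4115 m/s ÷ 0.44704 = 23.290 mph.

Maximum speed ≈ 23 mph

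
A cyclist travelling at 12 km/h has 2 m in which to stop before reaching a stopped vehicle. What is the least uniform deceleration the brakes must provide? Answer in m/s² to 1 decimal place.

12 km/h ÷ 3.6 = 3.3333 m/s.
v² = 2a·d ⇒ a = v²/(2d) = 3.3333² / (2 × 2.000) = 11.111 / 4.000 = 2.7778 m/s².

Required deceleration ≈ 2.8 m/s²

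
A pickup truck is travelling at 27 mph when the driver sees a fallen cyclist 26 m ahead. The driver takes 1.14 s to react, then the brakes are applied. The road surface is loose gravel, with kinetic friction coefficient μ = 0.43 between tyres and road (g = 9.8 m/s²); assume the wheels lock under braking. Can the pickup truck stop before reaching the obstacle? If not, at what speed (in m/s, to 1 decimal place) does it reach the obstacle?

27 mph × 0.44704 = 12.0701 m/s.
a = μg = 0.43 × 9.8 = 4.214 m/s².
Reaction distance = 12.0701 × 1.14 = 13.760 m.
Braking distance needed to stop: v²/(2a) = 145.687 / 8.428 = 17.286 m, so total needed = 13.760 + 17.286 = 31.046 m > 26 m — it cannot stop.
Distance remaining when braking begins: 26 − 13.760 = 12.240 m.
v² = v₀² − 2a·d = 145.687 − 2 × 4.214 × 12.240 = 42.528 m²/s².
v = √42.528 = 6.521 m/s.

No — it strikes the obstacle at 6.5 m/s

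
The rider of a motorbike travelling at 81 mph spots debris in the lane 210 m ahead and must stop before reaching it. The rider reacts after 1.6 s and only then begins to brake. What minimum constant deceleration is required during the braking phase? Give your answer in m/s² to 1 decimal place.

Required deceleration ≈ 4.3 m/s²

81 mph × 0.44704 = 36.2102 m/s.
Distance covered during reaction = 36.2102 × 1.6 = 57.936 m.
Distance available for braking: 210 − 57.936 = 152.064 m.
v² = 2a·d ⇒ a = v²/(2d) = 36.2102² / (2 × 152.064) = 1311.179 / 304.128 = 4.3113 m/s².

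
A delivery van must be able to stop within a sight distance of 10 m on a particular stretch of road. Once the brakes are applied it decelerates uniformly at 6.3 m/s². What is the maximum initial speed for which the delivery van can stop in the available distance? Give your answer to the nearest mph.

Maximum speed ≈ 25 mph

v²/(2a) = d ⇒ v = √(2 × 6.300 × 10) = √126.00 = 11.2250 m/s.
11.2250 m/s ÷ 0.44704 = 25.110 mph.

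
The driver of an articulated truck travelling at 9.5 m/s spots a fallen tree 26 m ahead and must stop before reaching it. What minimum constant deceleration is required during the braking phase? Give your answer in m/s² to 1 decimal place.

Required deceleration ≈ 1.7 m/s²

v² = 2a·d ⇒ a = v²/(2d) = 9.5000² / (2 × 26.000) = 90.250 / 52.000 = 1.7356 m/s².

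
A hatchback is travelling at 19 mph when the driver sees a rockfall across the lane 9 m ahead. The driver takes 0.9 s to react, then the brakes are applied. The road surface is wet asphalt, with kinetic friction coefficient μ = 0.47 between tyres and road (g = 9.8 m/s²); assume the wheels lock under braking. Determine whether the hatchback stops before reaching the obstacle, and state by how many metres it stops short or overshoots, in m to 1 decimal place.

19 mph × 0.44704 = 8.4938 m/s.
a = μg = 0.47 × 9.8 = 4.606 m/s².
Reaction distance = 8.4938 × 0.9 = 7.644 m.
Braking distance = v²/(2a) = 72.145 / 9.212 = 7.832 m.
Total stopping distance = 7.644 + 7.832 = 15.476 m, vs 9 m available — it cannot stop in time and overshoots by 15.476 − 9 = 6.476 m.

No — it overshoots by 6.5 m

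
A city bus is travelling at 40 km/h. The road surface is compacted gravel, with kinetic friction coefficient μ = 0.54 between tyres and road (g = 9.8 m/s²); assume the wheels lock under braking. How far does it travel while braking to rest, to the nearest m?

Braking distance ≈ 12 m

40 km/h ÷ 3.6 = 11.1111 m/s.
a = μg = 0.54 × 9.8 = 5.292 m/s².
Braking distance = v²/(2a) = 11.1111² / (2 × 5.292) = 123.457 / 10.584 = 11.664 m.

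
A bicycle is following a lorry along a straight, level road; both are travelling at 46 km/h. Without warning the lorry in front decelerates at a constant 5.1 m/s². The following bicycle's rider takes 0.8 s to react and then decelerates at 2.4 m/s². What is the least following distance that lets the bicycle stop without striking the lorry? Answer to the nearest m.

Minimum gap ≈ 28 m

46 km/h ÷ 3.6 = 12.7778 m/s.
Leader travels v²/(2a_L) = 163.272 / 10.200 = 16.007 m before stopping.
Follower covers v·t_r = 12.7778 × 0.8 = 10.222 m while reacting, then v²/(2a_F) = 163.272 / 4.800 = 34.015 m while braking, for a total of 10.222 + 34.015 = 44.237 m.
Since a_F ≤ a_L and the follower starts braking later, the follower is never slower than the leader, so the closest approach is when both have stopped.
Minimum gap = 44.237 − 16.007 = 28.230 m.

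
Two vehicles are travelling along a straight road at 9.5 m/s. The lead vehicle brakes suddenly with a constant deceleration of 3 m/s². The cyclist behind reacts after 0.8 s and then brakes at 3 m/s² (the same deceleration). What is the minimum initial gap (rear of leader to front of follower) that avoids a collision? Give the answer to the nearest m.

Minimum gap ≈ 8 m

Leader travels v²/(2a_L) = 90.250 / 6.000 = 15.042 m before stopping.
Follower covers v·t_r = 9.5000 × 0.8 = 7.600 m while reacting, then v²/(2a_F) = 90.250 / 6.000 = 15.042 m while braking, for a total of 7.600 + 15.042 = 22.642 m.
Since a_F ≤ a_L and the follower starts braking later, the follower is never slower than the leader, so the closest approach is when both have stopped.
Minimum gap = 22.642 − 15.042 = 7.600 m.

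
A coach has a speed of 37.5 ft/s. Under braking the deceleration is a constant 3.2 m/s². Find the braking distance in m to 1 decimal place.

37.5 ft/s × 0.3048 = 11.4300 m/s.
Braking distance = v²/(2a) = 11.4300² / (2 × 3.200) = 130.645 / 6.400 = 20.413 m.

Braking distance ≈ 20.4 m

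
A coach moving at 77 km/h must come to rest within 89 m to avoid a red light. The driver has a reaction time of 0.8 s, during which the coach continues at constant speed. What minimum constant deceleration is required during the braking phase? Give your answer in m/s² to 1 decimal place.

Required deceleration ≈ 3.2 m/s²

77 km/h ÷ 3.6 = 21.3889 m/s.
Distance covered during reaction = 21.3889 × 0.8 = 17.111 m.
Distance available for braking: 89 − 17.111 = 71.889 m.
v² = 2a·d ⇒ a = v²/(2d) = 21.3889² / (2 × 71.889) = 457.485 / 143.778 = 3.1819 m/s².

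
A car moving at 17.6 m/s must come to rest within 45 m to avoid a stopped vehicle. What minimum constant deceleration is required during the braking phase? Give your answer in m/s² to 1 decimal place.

v² = 2a·d ⇒ a = v²/(2d) = 17.6000² / (2 × 45.000) = 309.760 / 90.000 = 3.4418 m/s².

Required deceleration ≈ 3.4 m/s²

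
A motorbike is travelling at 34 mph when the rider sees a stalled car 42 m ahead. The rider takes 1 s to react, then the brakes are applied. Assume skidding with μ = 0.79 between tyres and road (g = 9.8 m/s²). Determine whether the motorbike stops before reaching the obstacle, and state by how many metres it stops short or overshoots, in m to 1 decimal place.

Yes — it stops 11.9 m short of the obstacle

34 mph × 0.44704 = 15.1994 m/s.
a = μg = 0.79 × 9.8 = 7.742 m/s².
Reaction distance = 15.1994 × 1 = 15.199 m.
Braking distance = v²/(2a) = 231.022 / 15.484 = 14.920 m.
Total stopping distance = 15.199 + 14.920 = 30.119 m, vs 42 m available — it stops with 42 − 30.119 = 11.881 m to spare.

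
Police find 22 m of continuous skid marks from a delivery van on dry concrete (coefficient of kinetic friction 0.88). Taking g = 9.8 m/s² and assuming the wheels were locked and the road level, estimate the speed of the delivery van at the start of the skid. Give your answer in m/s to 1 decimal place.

Initial speed ≈ 19.5 m/s

Deceleration a = μg = 0.88 × 9.8 = 8.624 m/s².
v = √(2a·d) = √(2 × 8.624 × 22) = √379.456 = 19.4796 m/s.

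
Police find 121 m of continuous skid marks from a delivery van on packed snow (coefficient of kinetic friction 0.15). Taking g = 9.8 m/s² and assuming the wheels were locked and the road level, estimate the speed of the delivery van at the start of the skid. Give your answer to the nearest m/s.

Initial speed ≈ 19 m/s

Deceleration a = μg = 0.15 × 9.8 = 1.470 m/s².
v = √(2a·d) = √(2 × 1.470 × 121) = √355.740 = 18.8611 m/s.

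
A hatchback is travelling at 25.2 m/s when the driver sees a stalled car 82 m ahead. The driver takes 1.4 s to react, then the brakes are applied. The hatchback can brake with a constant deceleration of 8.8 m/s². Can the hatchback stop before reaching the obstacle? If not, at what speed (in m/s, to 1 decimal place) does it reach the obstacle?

Reaction distance = 25.2000 × 1.4 = 35.280 m.
Braking distance = v²/(2a) = 635.040 / 17.600 = 36.082 m.
Total stopping distance = 35.280 + 36.082 = 71.362 m, vs 82 m available — it stops with 82 − 71.362 = 10.638 m to spare.

Yes — it stops about 10.6 m short of the obstacle, so it never reaches it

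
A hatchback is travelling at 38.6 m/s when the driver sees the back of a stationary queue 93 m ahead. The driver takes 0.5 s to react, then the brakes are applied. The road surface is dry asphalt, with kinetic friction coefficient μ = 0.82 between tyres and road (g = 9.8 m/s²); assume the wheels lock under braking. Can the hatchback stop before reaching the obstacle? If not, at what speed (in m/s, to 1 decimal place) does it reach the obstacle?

a = μg = 0.82 × 9.8 = 8.036 m/s².
Reaction distance = 38.6000 × 0.5 = 19.300 m.
Braking distance needed to stop: v²/(2a) = 1489.960 / 16.072 = 92.705 m, so total needed = 19.300 + 92.705 = 112.005 m > 93 m — it cannot stop.
Distance remaining when braking begins: 93 − 19.300 = 73.700 m.
v² = v₀² − 2a·d = 1489.960 − 2 × 8.036 × 73.700 = 305.454 m²/s².
v = √305.454 = 17.477 m/s.

No — it strikes the obstacle at 17.5 m/s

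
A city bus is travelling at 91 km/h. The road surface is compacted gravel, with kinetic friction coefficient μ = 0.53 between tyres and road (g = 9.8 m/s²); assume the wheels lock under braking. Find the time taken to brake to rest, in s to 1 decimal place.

Braking time ≈ 4.9 s

91 km/h ÷ 3.6 = 25.2778 m/s.
a = μg = 0.53 × 9.8 = 5.194 m/s².
Braking time = v/a = 25.2778 / 5.194 = 4.867 s.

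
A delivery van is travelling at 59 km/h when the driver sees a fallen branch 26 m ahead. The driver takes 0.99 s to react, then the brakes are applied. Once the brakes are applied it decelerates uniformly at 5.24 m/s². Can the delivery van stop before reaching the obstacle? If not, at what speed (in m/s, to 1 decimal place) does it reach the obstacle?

59 km/h ÷ 3.6 = 16.3889 m/s.
Reaction distance = 16.3889 × 0.99 = 16.225 m.
Braking distance needed to stop: v²/(2a) = 268.596 / 10.480 = 25.629 m, so total needed = 16.225 + 25.629 = 41.854 m > 26 m — it cannot stop.
Distance remaining when braking begins: 26 − 16.225 = 9.775 m.
v² = v₀² − 2a·d = 268.596 − 2 × 5.240 × 9.775 = 166.154 m²/s².
v = √166.154 = 12.890 m/s.

No — it strikes the obstacle at 12.9 m/s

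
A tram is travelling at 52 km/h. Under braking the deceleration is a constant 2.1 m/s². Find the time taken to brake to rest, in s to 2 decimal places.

52 km/h ÷ 3.6 = 14.4444 m/s.
Braking time = v/a = 14.4444 / 2.100 = 6.878 s.

Braking time ≈ 6.88 s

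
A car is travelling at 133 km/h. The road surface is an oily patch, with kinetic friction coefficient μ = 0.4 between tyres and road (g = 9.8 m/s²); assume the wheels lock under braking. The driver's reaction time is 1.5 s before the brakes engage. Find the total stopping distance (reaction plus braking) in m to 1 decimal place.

Total stopping distance ≈ 229.5 m

133 km/h ÷ 3.6 = 36.9444 m/s.
a = μg = 0.4 × 9.8 = 3.920 m/s².
Reaction distance = v·t_r = 36.9444 × 1.5 = 55.417 m.
Braking distance = v²/(2a) = 36.9444² / (2 × 3.920) = 1364.889 / 7.840 = 174.093 m.
Total = 55.417 + 174.093 = 229.510 m.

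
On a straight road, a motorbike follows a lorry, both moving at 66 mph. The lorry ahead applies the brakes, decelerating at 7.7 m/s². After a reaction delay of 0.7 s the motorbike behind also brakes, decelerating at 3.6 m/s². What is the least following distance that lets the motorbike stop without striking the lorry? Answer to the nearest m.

66 mph × 0.44704 = 29.5046 m/s.
Leader travels v²/(2a_L) = 870.521 / 15.400 = 56.527 m before stopping.
Follower covers v·t_r = 29.5046 × 0.7 = 20.653 m while reacting, then v²/(2a_F) = 870.521 / 7.200 = 120.906 m while braking, for a total of 20.653 + 120.906 = 141.559 m.
Since a_F ≤ a_L and the follower starts braking later, the follower is never slower than the leader, so the closest approach is when both have stopped.
Minimum gap = 141.559 − 56.527 = 85.032 m.

Minimum gap ≈ 85 m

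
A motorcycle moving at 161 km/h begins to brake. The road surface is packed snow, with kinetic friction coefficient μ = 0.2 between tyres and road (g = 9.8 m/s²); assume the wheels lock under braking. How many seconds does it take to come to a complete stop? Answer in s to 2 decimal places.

Braking time ≈ 22.82 s

161 km/h ÷ 3.6 = 44.7222 m/s.
a = μg = 0.2 × 9.8 = 1.960 m/s².
Braking time = v/a = 44.7222 / 1.960 = 22.817 s.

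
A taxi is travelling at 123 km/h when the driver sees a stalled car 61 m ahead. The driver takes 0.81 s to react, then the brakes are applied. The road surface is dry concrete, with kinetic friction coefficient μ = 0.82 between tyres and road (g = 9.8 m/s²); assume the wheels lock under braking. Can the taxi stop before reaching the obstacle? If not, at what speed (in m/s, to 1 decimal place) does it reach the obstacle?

123 km/h ÷ 3.6 = 34.1667 m/s.
a = μg = 0.82 × 9.8 = 8.036 m/s².
Reaction distance = 34.1667 × 0.81 = 27.675 m.
Braking distance needed to stop: v²/(2a) = 1167.363 / 16.072 = 72.633 m, so total needed = 27.675 + 72.633 = 100.308 m > 61 m — it cannot stop.
Distance remaining when braking begins: 61 − 27.675 = 33.325 m.
v² = v₀² − 2a·d = 1167.363 − 2 × 8.036 × 33.325 = 631.764 m²/s².
v = √631.764 = 25.135 m/s.

No — it strikes the obstacle at 25.1 m/s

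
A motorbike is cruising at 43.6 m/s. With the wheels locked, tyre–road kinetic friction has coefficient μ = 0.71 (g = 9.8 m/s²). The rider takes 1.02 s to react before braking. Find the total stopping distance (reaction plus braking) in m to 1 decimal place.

Total stopping distance ≈ 181.1 m

a = μg = 0.71 × 9.8 = 6.958 m/s².
Reaction distance = v·t_r = 43.6000 × 1.02 = 44.472 m.
Braking distance = v²/(2a) = 43.6000² / (2 × 6.958) = 1900.960 / 13.916 = 136.602 m.
Total = 44.472 + 136.602 = 181.074 m.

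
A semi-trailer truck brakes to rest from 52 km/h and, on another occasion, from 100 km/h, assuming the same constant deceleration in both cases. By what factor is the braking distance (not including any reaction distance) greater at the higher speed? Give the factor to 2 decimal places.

Braking distance d = v²/(2a), so with a fixed, d ∝ v².
Factor = (100/52)² = 1.9231² = 3.6983.

Factor ≈ 3.70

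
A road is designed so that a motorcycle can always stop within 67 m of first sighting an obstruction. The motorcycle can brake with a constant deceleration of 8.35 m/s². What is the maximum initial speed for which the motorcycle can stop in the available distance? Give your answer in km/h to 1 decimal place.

Maximum speed ≈ 120.4 km/h

v²/(2a) = d ⇒ v = √(2 × 8.350 × 67) = √1118.90 = 33.4500 m/s.
33.4500 m/s × 3.6 = 120.420 km/h.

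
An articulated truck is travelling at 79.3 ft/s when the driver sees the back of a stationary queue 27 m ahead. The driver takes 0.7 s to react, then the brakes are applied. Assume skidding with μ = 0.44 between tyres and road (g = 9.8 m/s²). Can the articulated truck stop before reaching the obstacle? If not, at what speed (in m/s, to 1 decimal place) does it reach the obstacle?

No — it strikes the obstacle at 22.3 m/s

79.3 ft/s × 0.3048 = 24.1706 m/s.
a = μg = 0.44 × 9.8 = 4.312 m/s².
Reaction distance = 24.1706 × 0.7 = 16.919 m.
Braking distance needed to stop: v²/(2a) = 584.218 / 8.624 = 67.743 m, so total needed = 16.919 + 67.743 = 84.662 m > 27 m — it cannot stop.
Distance remaining when braking begins: 27 − 16.919 = 10.081 m.
v² = v₀² − 2a·d = 584.218 − 2 × 4.312 × 10.081 = 497.279 m²/s².
v = √497.279 = 22.300 m/s.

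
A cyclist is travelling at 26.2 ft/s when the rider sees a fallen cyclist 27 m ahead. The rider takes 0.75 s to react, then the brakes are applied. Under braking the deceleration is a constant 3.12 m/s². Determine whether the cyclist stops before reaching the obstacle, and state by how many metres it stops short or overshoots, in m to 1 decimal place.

Yes — it stops 10.8 m short of the obstacle

26.2 ft/s × 0.3048 = 7.9858 m/s.
Reaction distance = 7.9858 × 0.75 = 5.989 m.
Braking distance = v²/(2a) = 63.773 / 6.240 = 10.220 m.
Total stopping distance = 5.989 + 10.220 = 16.209 m, vs 27 m available — it stops with 27 − 16.209 = 10.791 m to spare.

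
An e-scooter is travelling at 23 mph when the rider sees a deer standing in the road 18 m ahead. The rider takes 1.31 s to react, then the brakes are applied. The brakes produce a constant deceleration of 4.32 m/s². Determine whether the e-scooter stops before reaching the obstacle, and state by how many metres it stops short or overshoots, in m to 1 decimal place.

23 mph × 0.44704 = 10.2819 m/s.
Reaction distance = 10.2819 × 1.31 = 13.469 m.
Braking distance = v²/(2a) = 105.717 / 8.640 = 12.236 m.
Total stopping distance = 13.469 + 12.236 = 25.705 m, vs 18 m available — it cannot stop in time and overshoots by 25.705 − 18 = 7.705 m.

No — it overshoots by 7.7 m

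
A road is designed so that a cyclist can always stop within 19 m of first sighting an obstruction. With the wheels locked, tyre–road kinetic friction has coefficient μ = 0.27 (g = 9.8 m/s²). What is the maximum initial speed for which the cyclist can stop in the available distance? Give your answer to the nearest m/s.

a = μg = 0.27 × 9.8 = 2.646 m/s².
v²/(2a) = d ⇒ v = √(2 × 2.646 × 19) = √100.55 = 10.0275 m/s.

Maximum speed ≈ 10 m/s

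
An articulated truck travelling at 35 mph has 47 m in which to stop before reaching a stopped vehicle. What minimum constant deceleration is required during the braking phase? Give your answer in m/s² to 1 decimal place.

Required deceleration ≈ 2.6 m/s²

35 mph × 0.44704 = 15.6464 m/s.
v² = 2a·d ⇒ a = v²/(2d) = 15.6464² / (2 × 47.000) = 244.810 / 94.000 = 2.6044 m/s².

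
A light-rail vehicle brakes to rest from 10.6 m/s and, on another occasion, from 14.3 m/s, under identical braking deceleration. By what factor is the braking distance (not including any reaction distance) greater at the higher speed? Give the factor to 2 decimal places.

Factor ≈ 1.82

Braking distance d = v²/(2a), so with a fixed, d ∝ v².
Factor = (14.3/10.6)² = 1.3491² = 1.8201.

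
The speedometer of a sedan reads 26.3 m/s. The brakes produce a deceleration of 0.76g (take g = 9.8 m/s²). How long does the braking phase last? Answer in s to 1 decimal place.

a = 0.76 × 9.8 = 7.448 m/s².
Braking time = v/a = 26.3000 / 7.448 = 3.531 s.

Braking time ≈ 3.5 s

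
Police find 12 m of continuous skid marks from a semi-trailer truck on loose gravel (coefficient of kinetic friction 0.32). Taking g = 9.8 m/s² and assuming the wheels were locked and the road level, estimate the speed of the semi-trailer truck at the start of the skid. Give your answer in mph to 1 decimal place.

Initial speed ≈ 19.4 mph

Deceleration a = μg = 0.32 × 9.8 = 3.136 m/s².
v = √(2a·d) = √(2 × 3.136 × 12) = √75.264 = 8.6755 m/s.
= 8.6755 ÷ 0.44704 = 19.407 mph.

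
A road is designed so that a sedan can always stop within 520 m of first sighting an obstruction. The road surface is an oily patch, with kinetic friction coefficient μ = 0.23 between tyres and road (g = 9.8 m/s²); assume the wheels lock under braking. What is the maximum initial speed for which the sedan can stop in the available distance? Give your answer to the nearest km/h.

a = μg = 0.23 × 9.8 = 2.254 m/s².
v²/(2a) = d ⇒ v = √(2 × 2.254 × 520) = √2344.16 = 48.4165 m/s.
48.4165 m/s × 3.6 = 174.299 km/h.

Maximum speed ≈ 174 km/h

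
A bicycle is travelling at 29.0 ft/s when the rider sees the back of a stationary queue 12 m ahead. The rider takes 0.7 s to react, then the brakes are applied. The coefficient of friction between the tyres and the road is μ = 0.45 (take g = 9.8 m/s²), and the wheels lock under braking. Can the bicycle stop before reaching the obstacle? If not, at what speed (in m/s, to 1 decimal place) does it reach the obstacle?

29 ft/s × 0.3048 = 8.8392 m/s.
a = μg = 0.45 × 9.8 = 4.410 m/s².
Reaction distance = 8.8392 × 0.7 = 6.187 m.
Braking distance needed to stop: v²/(2a) = 78.131 / 8.820 = 8.858 m, so total needed = 6.187 + 8.858 = 15.045 m > 12 m — it cannot stop.
Distance remaining when braking begins: 12 − 6.187 = 5.813 m.
v² = v₀² − 2a·d = 78.131 − 2 × 4.410 × 5.813 = 26.860 m²/s².
v = √26.860 = 5.183 m/s.

No — it strikes the obstacle at 5.2 m/s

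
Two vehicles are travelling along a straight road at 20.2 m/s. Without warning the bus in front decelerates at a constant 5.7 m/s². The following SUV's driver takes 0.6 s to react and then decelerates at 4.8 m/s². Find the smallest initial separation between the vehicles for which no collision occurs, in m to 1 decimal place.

Minimum gap ≈ 18.8 m

Leader travels v²/(2a_L) = 408.040 / 11.400 = 35.793 m before stopping.
Follower covers v·t_r = 20.2000 × 0.6 = 12.120 m while reacting, then v²/(2a_F) = 408.040 / 9.600 = 42.504 m while braking, for a total of 12.120 + 42.504 = 54.624 m.
Since a_F ≤ a_L and the follower starts braking later, the follower is never slower than the leader, so the closest approach is when both have stopped.
Minimum gap = 54.624 − 35.793 = 18.831 m.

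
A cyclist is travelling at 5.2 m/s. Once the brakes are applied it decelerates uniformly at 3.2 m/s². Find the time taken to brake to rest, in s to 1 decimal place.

Braking time = v/a = 5.2000 / 3.200 = 1.625 s.

Braking time ≈ 1.6 s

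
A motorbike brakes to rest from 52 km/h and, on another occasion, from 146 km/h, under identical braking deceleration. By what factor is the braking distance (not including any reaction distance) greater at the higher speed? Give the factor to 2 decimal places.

Braking distance d = v²/(2a), so with a fixed, d ∝ v².
Factor = (146/52)² = 2.8077² = 7.8832.

Factor ≈ 7.88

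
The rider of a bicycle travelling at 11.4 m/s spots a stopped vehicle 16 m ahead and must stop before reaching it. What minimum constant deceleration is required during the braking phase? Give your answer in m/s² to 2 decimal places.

v² = 2a·d ⇒ a = v²/(2d) = 11.4000² / (2 × 16.000) = 129.960 / 32.000 = 4.0613 m/s².

Required deceleration ≈ 4.06 m/s²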